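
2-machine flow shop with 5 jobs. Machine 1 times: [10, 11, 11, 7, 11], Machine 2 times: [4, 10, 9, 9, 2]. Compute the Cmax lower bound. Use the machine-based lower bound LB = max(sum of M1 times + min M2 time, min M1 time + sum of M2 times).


LB1 = sum(M1 times) + min(M2 times) = 50 + 2 = 52
LB2 = min(M1 times) + sum(M2 times) = 7 + 34 = 41
Lower bound = max(LB1, LB2) = max(52, 41) = 52

52


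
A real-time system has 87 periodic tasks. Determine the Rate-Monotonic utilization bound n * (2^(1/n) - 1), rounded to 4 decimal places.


Compute 2^(1/87) = 1.0079990316
Subtract 1: 1.0079990316 - 1 = 0.0079990316
Multiply by n: 87 * 0.0079990316 = 0.6959157492
Round to 4 dp: 0.6959

0.6959


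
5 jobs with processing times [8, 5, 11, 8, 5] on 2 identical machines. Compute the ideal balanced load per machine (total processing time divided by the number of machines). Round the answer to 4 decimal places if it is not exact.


Total processing time = 8 + 5 + 11 + 8 + 5 = 37
Number of machines = 2
Ideal balanced load = 37 / 2 = 18.5

18.5


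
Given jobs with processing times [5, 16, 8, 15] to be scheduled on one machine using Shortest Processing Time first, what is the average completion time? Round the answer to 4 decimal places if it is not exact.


Sort jobs by processing time (SPT order): [5, 8, 15, 16]
Compute completion times sequentially:
  Job 1: processing = 5, completes at 5
  Job 2: processing = 8, completes at 13
  Job 3: processing = 15, completes at 28
  Job 4: processing = 16, completes at 44
Sum of completion times = 90
Average completion time = 90/4 = 22.5

22.5


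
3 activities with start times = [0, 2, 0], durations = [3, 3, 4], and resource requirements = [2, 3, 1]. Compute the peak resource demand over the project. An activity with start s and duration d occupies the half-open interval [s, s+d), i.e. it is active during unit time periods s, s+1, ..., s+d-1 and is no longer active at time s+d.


Each activity i is active on [start_i, start_i + duration_i).
Compute total resource usage per time slot:
  t=0: active resources = [2, 1], total = 3
  t=1: active resources = [2, 1], total = 3
  t=2: active resources = [2, 3, 1], total = 6
  t=3: active resources = [3, 1], total = 4
  t=4: active resources = [3], total = 3
Peak resource demand = 6

6


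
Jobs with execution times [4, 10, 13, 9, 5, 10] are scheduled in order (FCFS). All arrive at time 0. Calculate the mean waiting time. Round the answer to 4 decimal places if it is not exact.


FCFS order (as given): [4, 10, 13, 9, 5, 10]
Waiting times:
  Job 1: wait = 0
  Job 2: wait = 4
  Job 3: wait = 14
  Job 4: wait = 27
  Job 5: wait = 36
  Job 6: wait = 41
Sum of waiting times = 122
Average waiting time = 122/6 = 20.3333

20.3333


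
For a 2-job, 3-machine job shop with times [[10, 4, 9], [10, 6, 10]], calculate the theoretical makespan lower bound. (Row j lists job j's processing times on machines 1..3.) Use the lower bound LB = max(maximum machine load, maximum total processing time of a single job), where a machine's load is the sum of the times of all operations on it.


Machine loads:
  Machine 1: 10 + 10 = 20
  Machine 2: 4 + 6 = 10
  Machine 3: 9 + 10 = 19
Max machine load = 20
Job totals:
  Job 1: 23
  Job 2: 26
Max job total = 26
Lower bound = max(20, 26) = 26

26


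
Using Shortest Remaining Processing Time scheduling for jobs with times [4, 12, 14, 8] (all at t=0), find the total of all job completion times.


Since all jobs arrive at t=0, SRPT equals SPT ordering.
SPT order: [4, 8, 12, 14]
Completion times:
  Job 1: p=4, C=4
  Job 2: p=8, C=12
  Job 3: p=12, C=24
  Job 4: p=14, C=38
Total completion time = 4 + 12 + 24 + 38 = 78

78


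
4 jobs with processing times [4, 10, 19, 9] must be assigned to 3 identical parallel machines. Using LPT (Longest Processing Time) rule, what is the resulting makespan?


Sort jobs in decreasing order (LPT): [19, 10, 9, 4]
Assign each job to the least loaded machine:
  Machine 1: jobs [19], load = 19
  Machine 2: jobs [10], load = 10
  Machine 3: jobs [9, 4], load = 13
Makespan = max load = 19

19


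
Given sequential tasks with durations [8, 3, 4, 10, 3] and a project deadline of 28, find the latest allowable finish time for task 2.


LF(activity 2) = deadline - sum of successor durations
Successors: activities 3 through 5 with durations [4, 10, 3]
Sum of successor durations = 17
LF = 28 - 17 = 11

11


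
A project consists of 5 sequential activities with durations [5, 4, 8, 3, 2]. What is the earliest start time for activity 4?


Activity 4 starts after activities 1 through 3 complete.
Predecessor durations: [5, 4, 8]
ES = 5 + 4 + 8 = 17

17


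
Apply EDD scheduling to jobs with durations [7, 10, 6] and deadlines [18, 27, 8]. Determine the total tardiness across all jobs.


Sort by due date (EDD order): [(6, 8), (7, 18), (10, 27)]
Compute completion times and tardiness:
  Job 1: p=6, d=8, C=6, tardiness=max(0,6-8)=0
  Job 2: p=7, d=18, C=13, tardiness=max(0,13-18)=0
  Job 3: p=10, d=27, C=23, tardiness=max(0,23-27)=0
Total tardiness = 0

0


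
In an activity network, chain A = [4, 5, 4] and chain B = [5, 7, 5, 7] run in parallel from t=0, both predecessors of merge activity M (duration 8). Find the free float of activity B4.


ES(B4) = sum of predecessors on chain B = 17
EF(B4) = ES + duration = 17 + 7 = 24
Successor of B4 is M. ES(M) = max(sum(A), sum(B)) = max(13, 24) = 24
Free float = ES(successor) - EF(current) = 24 - 24 = 0

0


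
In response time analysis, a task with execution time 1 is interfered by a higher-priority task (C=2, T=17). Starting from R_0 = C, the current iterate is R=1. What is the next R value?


R_next = C + ceil(R_prev / T_hp) * C_hp
ceil(1 / 17) = ceil(0.0588) = 1
Interference = 1 * 2 = 2
R_next = 1 + 2 = 3

3


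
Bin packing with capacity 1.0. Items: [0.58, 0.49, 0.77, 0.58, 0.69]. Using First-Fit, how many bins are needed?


Place items sequentially using First-Fit:
  Item 0.58 -> new Bin 1
  Item 0.49 -> new Bin 2
  Item 0.77 -> new Bin 3
  Item 0.58 -> new Bin 4
  Item 0.69 -> new Bin 5
Total bins used = 5

5


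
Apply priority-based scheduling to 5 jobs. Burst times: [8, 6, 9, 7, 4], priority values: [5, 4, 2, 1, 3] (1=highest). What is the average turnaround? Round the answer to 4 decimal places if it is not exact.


Sort by priority (ascending = highest first):
Order: [(1, 7), (2, 9), (3, 4), (4, 6), (5, 8)]
Completion times:
  Priority 1, burst=7, C=7
  Priority 2, burst=9, C=16
  Priority 3, burst=4, C=20
  Priority 4, burst=6, C=26
  Priority 5, burst=8, C=34
Average turnaround = 103/5 = 20.6

20.6


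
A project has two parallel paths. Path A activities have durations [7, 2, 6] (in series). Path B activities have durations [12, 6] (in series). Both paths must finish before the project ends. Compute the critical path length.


Path A total = 7 + 2 + 6 = 15
Path B total = 12 + 6 = 18
Critical path = longest path = max(15, 18) = 18

18


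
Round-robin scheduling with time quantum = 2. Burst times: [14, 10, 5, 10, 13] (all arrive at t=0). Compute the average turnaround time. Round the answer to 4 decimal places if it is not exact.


Time quantum = 2
Execution trace:
  J1 runs 2 units, time = 2
  J2 runs 2 units, time = 4
  J3 runs 2 units, time = 6
  J4 runs 2 units, time = 8
  J5 runs 2 units, time = 10
  J1 runs 2 units, time = 12
  J2 runs 2 units, time = 14
  J3 runs 2 units, time = 16
  J4 runs 2 units, time = 18
  J5 runs 2 units, time = 20
  J1 runs 2 units, time = 22
  J2 runs 2 units, time = 24
  J3 runs 1 units, time = 25
  J4 runs 2 units, time = 27
  J5 runs 2 units, time = 29
  J1 runs 2 units, time = 31
  J2 runs 2 units, time = 33
  J4 runs 2 units, time = 35
  J5 runs 2 units, time = 37
  J1 runs 2 units, time = 39
  J2 runs 2 units, time = 41
  J4 runs 2 units, time = 43
  J5 runs 2 units, time = 45
  J1 runs 2 units, time = 47
  J5 runs 2 units, time = 49
  J1 runs 2 units, time = 51
  J5 runs 1 units, time = 52
Finish times: [51, 41, 25, 43, 52]
Average turnaround = 212/5 = 42.4

42.4


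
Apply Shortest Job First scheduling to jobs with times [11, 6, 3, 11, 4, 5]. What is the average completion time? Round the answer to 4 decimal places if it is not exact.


SJF order (ascending): [3, 4, 5, 6, 11, 11]
Completion times:
  Job 1: burst=3, C=3
  Job 2: burst=4, C=7
  Job 3: burst=5, C=12
  Job 4: burst=6, C=18
  Job 5: burst=11, C=29
  Job 6: burst=11, C=40
Average completion = 109/6 = 18.1667

18.1667


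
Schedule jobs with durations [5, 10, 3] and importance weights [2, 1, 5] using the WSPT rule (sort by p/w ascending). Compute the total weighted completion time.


Compute p/w ratios and sort ascending (WSPT): [(3, 5), (5, 2), (10, 1)]
Compute weighted completion times:
  Job (p=3,w=5): C=3, w*C=5*3=15
  Job (p=5,w=2): C=8, w*C=2*8=16
  Job (p=10,w=1): C=18, w*C=1*18=18
Total weighted completion time = 49

49


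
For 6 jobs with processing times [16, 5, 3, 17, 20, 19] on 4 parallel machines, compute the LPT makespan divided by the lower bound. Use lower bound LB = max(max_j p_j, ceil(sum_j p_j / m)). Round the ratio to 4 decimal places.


LPT order: [20, 19, 17, 16, 5, 3]
Machine loads after assignment: [20, 19, 20, 21]
LPT makespan = 21
Lower bound = max(max_job, ceil(total/4)) = max(20, 20) = 20
Ratio = 21 / 20 = 1.05

1.05


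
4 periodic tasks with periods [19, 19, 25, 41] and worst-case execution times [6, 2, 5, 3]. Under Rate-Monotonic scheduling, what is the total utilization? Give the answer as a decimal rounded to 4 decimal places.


Compute individual utilizations (exact fractions):
  Task 1: C/T = 6/19 (approx. 0.3158)
  Task 2: C/T = 2/19 (approx. 0.1053)
  Task 3: C/T = 5/25 = 1/5 (approx. 0.2)
  Task 4: C/T = 3/41 (approx. 0.0732)
Total utilization U = 6/19 + 2/19 + 1/5 + 3/41 = 2704/3895
Rounded to 4 decimal places: U = 0.6942
RM (Liu & Layland) bound for 4 tasks = 0.756828; compare with U = 2704/3895 (approx. 0.694223)
U <= bound, so schedulable by RM sufficient condition.

0.6942


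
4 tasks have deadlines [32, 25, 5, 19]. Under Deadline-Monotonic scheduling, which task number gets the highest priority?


Sort tasks by relative deadline (ascending):
  Task 3: deadline = 5
  Task 4: deadline = 19
  Task 2: deadline = 25
  Task 1: deadline = 32
Priority order (highest first): [3, 4, 2, 1]
Highest priority task = 3

3


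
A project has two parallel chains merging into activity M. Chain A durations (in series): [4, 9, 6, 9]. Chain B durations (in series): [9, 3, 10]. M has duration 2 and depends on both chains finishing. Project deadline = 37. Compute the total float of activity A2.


Forward pass: ES(A2) = sum of predecessors on chain A = 4
EF = ES + duration = 4 + 9 = 13
Backward pass: LF(M) = deadline = 37; LS(M) = 37 - 2 = 35
LF(A2) = LS(M) - sum(successors on chain A) = 35 - 15 = 20
LS = LF - duration = 20 - 9 = 11
Total float = LS - ES = 11 - 4 = 7

7


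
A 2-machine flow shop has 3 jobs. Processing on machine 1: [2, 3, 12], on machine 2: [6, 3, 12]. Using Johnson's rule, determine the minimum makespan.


Apply Johnson's rule:
  Group 1 (a <= b): [(1, 2, 6), (2, 3, 3), (3, 12, 12)]
  Group 2 (a > b): []
Optimal job order: [1, 2, 3]
Schedule:
  Job 1: M1 done at 2, M2 done at 8
  Job 2: M1 done at 5, M2 done at 11
  Job 3: M1 done at 17, M2 done at 29
Makespan = 29

29


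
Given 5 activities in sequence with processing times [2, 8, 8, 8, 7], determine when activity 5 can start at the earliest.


Activity 5 starts after activities 1 through 4 complete.
Predecessor durations: [2, 8, 8, 8]
ES = 2 + 8 + 8 + 8 = 26

26


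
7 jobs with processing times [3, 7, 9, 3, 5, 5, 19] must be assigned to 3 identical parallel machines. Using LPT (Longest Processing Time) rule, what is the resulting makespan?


Sort jobs in decreasing order (LPT): [19, 9, 7, 5, 5, 3, 3]
Assign each job to the least loaded machine:
  Machine 1: jobs [19], load = 19
  Machine 2: jobs [9, 5, 3], load = 17
  Machine 3: jobs [7, 5, 3], load = 15
Makespan = max load = 19

19


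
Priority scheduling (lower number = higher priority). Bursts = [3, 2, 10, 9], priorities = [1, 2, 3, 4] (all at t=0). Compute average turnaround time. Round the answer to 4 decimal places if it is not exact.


Sort by priority (ascending = highest first):
Order: [(1, 3), (2, 2), (3, 10), (4, 9)]
Completion times:
  Priority 1, burst=3, C=3
  Priority 2, burst=2, C=5
  Priority 3, burst=10, C=15
  Priority 4, burst=9, C=24
Average turnaround = 47/4 = 11.75

11.75


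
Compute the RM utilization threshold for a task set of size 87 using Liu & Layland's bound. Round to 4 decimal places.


Compute 2^(1/87) = 1.0079990316
Subtract 1: 1.0079990316 - 1 = 0.0079990316
Multiply by n: 87 * 0.0079990316 = 0.6959157492
Round to 4 dp: 0.6959

0.6959


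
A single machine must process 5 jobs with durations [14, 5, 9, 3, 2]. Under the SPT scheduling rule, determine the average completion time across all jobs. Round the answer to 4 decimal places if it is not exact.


Sort jobs by processing time (SPT order): [2, 3, 5, 9, 14]
Compute completion times sequentially:
  Job 1: processing = 2, completes at 2
  Job 2: processing = 3, completes at 5
  Job 3: processing = 5, completes at 10
  Job 4: processing = 9, completes at 19
  Job 5: processing = 14, completes at 33
Sum of completion times = 69
Average completion time = 69/5 = 13.8

13.8


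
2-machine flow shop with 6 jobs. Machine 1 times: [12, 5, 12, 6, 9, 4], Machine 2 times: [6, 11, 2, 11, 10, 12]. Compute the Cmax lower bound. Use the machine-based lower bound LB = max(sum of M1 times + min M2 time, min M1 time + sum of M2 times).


LB1 = sum(M1 times) + min(M2 times) = 48 + 2 = 50
LB2 = min(M1 times) + sum(M2 times) = 4 + 52 = 56
Lower bound = max(LB1, LB2) = max(50, 56) = 56

56


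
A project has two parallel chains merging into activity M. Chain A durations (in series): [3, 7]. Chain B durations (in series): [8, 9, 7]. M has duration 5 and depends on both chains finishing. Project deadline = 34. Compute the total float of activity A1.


Forward pass: ES(A1) = sum of predecessors on chain A = 0
EF = ES + duration = 0 + 3 = 3
Backward pass: LF(M) = deadline = 34; LS(M) = 34 - 5 = 29
LF(A1) = LS(M) - sum(successors on chain A) = 29 - 7 = 22
LS = LF - duration = 22 - 3 = 19
Total float = LS - ES = 19 - 0 = 19

19


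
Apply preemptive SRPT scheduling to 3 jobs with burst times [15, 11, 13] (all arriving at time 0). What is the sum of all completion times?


Since all jobs arrive at t=0, SRPT equals SPT ordering.
SPT order: [11, 13, 15]
Completion times:
  Job 1: p=11, C=11
  Job 2: p=13, C=24
  Job 3: p=15, C=39
Total completion time = 11 + 24 + 39 = 74

74


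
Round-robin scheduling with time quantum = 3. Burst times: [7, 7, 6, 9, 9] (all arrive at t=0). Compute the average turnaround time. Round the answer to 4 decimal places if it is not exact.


Time quantum = 3
Execution trace:
  J1 runs 3 units, time = 3
  J2 runs 3 units, time = 6
  J3 runs 3 units, time = 9
  J4 runs 3 units, time = 12
  J5 runs 3 units, time = 15
  J1 runs 3 units, time = 18
  J2 runs 3 units, time = 21
  J3 runs 3 units, time = 24
  J4 runs 3 units, time = 27
  J5 runs 3 units, time = 30
  J1 runs 1 units, time = 31
  J2 runs 1 units, time = 32
  J4 runs 3 units, time = 35
  J5 runs 3 units, time = 38
Finish times: [31, 32, 24, 35, 38]
Average turnaround = 160/5 = 32.0

32.0


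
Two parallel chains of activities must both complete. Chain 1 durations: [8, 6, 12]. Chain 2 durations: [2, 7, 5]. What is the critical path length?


Path A total = 8 + 6 + 12 = 26
Path B total = 2 + 7 + 5 = 14
Critical path = longest path = max(26, 14) = 26

26


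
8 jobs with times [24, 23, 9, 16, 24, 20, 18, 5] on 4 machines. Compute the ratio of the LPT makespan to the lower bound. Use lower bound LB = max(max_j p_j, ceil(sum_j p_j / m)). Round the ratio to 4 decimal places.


LPT order: [24, 24, 23, 20, 18, 16, 9, 5]
Machine loads after assignment: [33, 29, 39, 38]
LPT makespan = 39
Lower bound = max(max_job, ceil(total/4)) = max(24, 35) = 35
Ratio = 39 / 35 = 1.1143

1.1143


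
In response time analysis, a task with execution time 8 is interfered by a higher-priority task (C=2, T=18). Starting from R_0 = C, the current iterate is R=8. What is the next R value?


R_next = C + ceil(R_prev / T_hp) * C_hp
ceil(8 / 18) = ceil(0.4444) = 1
Interference = 1 * 2 = 2
R_next = 8 + 2 = 10

10


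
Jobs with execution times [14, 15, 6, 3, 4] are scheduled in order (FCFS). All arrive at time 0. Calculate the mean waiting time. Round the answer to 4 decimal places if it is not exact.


FCFS order (as given): [14, 15, 6, 3, 4]
Waiting times:
  Job 1: wait = 0
  Job 2: wait = 14
  Job 3: wait = 29
  Job 4: wait = 35
  Job 5: wait = 38
Sum of waiting times = 116
Average waiting time = 116/5 = 23.2

23.2


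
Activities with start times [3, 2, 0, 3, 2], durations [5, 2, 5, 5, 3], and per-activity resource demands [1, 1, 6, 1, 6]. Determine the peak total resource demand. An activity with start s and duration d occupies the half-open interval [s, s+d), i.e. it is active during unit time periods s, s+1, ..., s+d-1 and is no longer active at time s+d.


Each activity i is active on [start_i, start_i + duration_i).
Compute total resource usage per time slot:
  t=0: active resources = [6], total = 6
  t=1: active resources = [6], total = 6
  t=2: active resources = [1, 6, 6], total = 13
  t=3: active resources = [1, 1, 6, 1, 6], total = 15
  t=4: active resources = [1, 6, 1, 6], total = 14
  t=5: active resources = [1, 1], total = 2
  t=6: active resources = [1, 1], total = 2
  t=7: active resources = [1, 1], total = 2
Peak resource demand = 15

15


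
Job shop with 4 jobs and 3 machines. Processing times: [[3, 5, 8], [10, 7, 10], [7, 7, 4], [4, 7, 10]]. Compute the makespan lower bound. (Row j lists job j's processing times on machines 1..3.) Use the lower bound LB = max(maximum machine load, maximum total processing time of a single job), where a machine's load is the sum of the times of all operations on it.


Machine loads:
  Machine 1: 3 + 10 + 7 + 4 = 24
  Machine 2: 5 + 7 + 7 + 7 = 26
  Machine 3: 8 + 10 + 4 + 10 = 32
Max machine load = 32
Job totals:
  Job 1: 16
  Job 2: 27
  Job 3: 18
  Job 4: 21
Max job total = 27
Lower bound = max(32, 27) = 32

32


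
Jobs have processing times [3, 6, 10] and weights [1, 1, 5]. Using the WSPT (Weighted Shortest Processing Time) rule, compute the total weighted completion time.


Compute p/w ratios and sort ascending (WSPT): [(10, 5), (3, 1), (6, 1)]
Compute weighted completion times:
  Job (p=10,w=5): C=10, w*C=5*10=50
  Job (p=3,w=1): C=13, w*C=1*13=13
  Job (p=6,w=1): C=19, w*C=1*19=19
Total weighted completion time = 82

82


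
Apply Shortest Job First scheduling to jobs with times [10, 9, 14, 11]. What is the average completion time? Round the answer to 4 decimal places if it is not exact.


SJF order (ascending): [9, 10, 11, 14]
Completion times:
  Job 1: burst=9, C=9
  Job 2: burst=10, C=19
  Job 3: burst=11, C=30
  Job 4: burst=14, C=44
Average completion = 102/4 = 25.5

25.5


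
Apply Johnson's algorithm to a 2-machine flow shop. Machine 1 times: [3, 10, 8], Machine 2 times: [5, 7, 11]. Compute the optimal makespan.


Apply Johnson's rule:
  Group 1 (a <= b): [(1, 3, 5), (3, 8, 11)]
  Group 2 (a > b): [(2, 10, 7)]
Optimal job order: [1, 3, 2]
Schedule:
  Job 1: M1 done at 3, M2 done at 8
  Job 3: M1 done at 11, M2 done at 22
  Job 2: M1 done at 21, M2 done at 29
Makespan = 29

29


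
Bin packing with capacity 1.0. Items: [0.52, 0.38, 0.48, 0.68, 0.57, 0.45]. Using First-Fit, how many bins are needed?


Place items sequentially using First-Fit:
  Item 0.52 -> new Bin 1
  Item 0.38 -> Bin 1 (now 0.9)
  Item 0.48 -> new Bin 2
  Item 0.68 -> new Bin 3
  Item 0.57 -> new Bin 4
  Item 0.45 -> Bin 2 (now 0.93)
Total bins used = 4

4


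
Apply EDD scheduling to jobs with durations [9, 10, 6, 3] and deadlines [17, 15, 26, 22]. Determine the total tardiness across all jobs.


Sort by due date (EDD order): [(10, 15), (9, 17), (3, 22), (6, 26)]
Compute completion times and tardiness:
  Job 1: p=10, d=15, C=10, tardiness=max(0,10-15)=0
  Job 2: p=9, d=17, C=19, tardiness=max(0,19-17)=2
  Job 3: p=3, d=22, C=22, tardiness=max(0,22-22)=0
  Job 4: p=6, d=26, C=28, tardiness=max(0,28-26)=2
Total tardiness = 4

4


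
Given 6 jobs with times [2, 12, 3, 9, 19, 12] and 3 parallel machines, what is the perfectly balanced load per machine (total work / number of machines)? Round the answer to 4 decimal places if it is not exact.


Total processing time = 2 + 12 + 3 + 9 + 19 + 12 = 57
Number of machines = 3
Ideal balanced load = 57 / 3 = 19.0

19.0


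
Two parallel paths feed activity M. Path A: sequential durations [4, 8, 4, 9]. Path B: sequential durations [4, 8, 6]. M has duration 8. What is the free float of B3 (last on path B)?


ES(B3) = sum of predecessors on chain B = 12
EF(B3) = ES + duration = 12 + 6 = 18
Successor of B3 is M. ES(M) = max(sum(A), sum(B)) = max(25, 18) = 25
Free float = ES(successor) - EF(current) = 25 - 18 = 7

7


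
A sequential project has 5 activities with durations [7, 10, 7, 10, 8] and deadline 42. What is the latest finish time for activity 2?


LF(activity 2) = deadline - sum of successor durations
Successors: activities 3 through 5 with durations [7, 10, 8]
Sum of successor durations = 25
LF = 42 - 25 = 17

17


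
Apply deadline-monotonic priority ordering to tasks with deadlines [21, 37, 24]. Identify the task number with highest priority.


Sort tasks by relative deadline (ascending):
  Task 1: deadline = 21
  Task 3: deadline = 24
  Task 2: deadline = 37
Priority order (highest first): [1, 3, 2]
Highest priority task = 1

1


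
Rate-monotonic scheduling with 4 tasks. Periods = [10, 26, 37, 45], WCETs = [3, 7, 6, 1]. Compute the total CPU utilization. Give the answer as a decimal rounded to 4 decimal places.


Compute individual utilizations (exact fractions):
  Task 1: C/T = 3/10 (approx. 0.3)
  Task 2: C/T = 7/26 (approx. 0.2692)
  Task 3: C/T = 6/37 (approx. 0.1622)
  Task 4: C/T = 1/45 (approx. 0.0222)
Total utilization U = 3/10 + 7/26 + 6/37 + 1/45 = 16312/21645
Rounded to 4 decimal places: U = 0.7536
RM (Liu & Layland) bound for 4 tasks = 0.756828; compare with U = 16312/21645 (approx. 0.753615)
U <= bound, so schedulable by RM sufficient condition.

0.7536


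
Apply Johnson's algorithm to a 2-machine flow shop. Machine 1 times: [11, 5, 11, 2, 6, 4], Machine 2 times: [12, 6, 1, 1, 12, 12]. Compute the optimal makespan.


Apply Johnson's rule:
  Group 1 (a <= b): [(6, 4, 12), (2, 5, 6), (5, 6, 12), (1, 11, 12)]
  Group 2 (a > b): [(3, 11, 1), (4, 2, 1)]
Optimal job order: [6, 2, 5, 1, 3, 4]
Schedule:
  Job 6: M1 done at 4, M2 done at 16
  Job 2: M1 done at 9, M2 done at 22
  Job 5: M1 done at 15, M2 done at 34
  Job 1: M1 done at 26, M2 done at 46
  Job 3: M1 done at 37, M2 done at 47
  Job 4: M1 done at 39, M2 done at 48
Makespan = 48

48


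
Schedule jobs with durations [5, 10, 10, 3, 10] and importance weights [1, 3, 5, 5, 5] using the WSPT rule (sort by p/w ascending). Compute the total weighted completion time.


Compute p/w ratios and sort ascending (WSPT): [(3, 5), (10, 5), (10, 5), (10, 3), (5, 1)]
Compute weighted completion times:
  Job (p=3,w=5): C=3, w*C=5*3=15
  Job (p=10,w=5): C=13, w*C=5*13=65
  Job (p=10,w=5): C=23, w*C=5*23=115
  Job (p=10,w=3): C=33, w*C=3*33=99
  Job (p=5,w=1): C=38, w*C=1*38=38
Total weighted completion time = 332

332


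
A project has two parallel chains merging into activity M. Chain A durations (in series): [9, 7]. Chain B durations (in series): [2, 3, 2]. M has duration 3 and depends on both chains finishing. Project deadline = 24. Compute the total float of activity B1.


Forward pass: ES(B1) = sum of predecessors on chain B = 0
EF = ES + duration = 0 + 2 = 2
Backward pass: LF(M) = deadline = 24; LS(M) = 24 - 3 = 21
LF(B1) = LS(M) - sum(successors on chain B) = 21 - 5 = 16
LS = LF - duration = 16 - 2 = 14
Total float = LS - ES = 14 - 0 = 14

14


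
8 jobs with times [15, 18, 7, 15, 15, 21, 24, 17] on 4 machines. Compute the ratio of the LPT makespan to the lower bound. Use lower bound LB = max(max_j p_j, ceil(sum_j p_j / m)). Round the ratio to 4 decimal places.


LPT order: [24, 21, 18, 17, 15, 15, 15, 7]
Machine loads after assignment: [31, 36, 33, 32]
LPT makespan = 36
Lower bound = max(max_job, ceil(total/4)) = max(24, 33) = 33
Ratio = 36 / 33 = 1.0909

1.0909


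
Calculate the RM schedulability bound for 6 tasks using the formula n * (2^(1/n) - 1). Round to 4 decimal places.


Compute 2^(1/6) = 1.1224620483
Subtract 1: 1.1224620483 - 1 = 0.1224620483
Multiply by n: 6 * 0.1224620483 = 0.7347722898
Round to 4 dp: 0.7348

0.7348


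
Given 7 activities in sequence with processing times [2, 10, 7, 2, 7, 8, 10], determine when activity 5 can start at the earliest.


Activity 5 starts after activities 1 through 4 complete.
Predecessor durations: [2, 10, 7, 2]
ES = 2 + 10 + 7 + 2 = 21

21


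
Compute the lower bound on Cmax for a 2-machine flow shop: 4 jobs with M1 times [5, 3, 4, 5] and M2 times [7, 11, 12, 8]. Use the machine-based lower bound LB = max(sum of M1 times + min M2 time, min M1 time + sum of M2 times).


LB1 = sum(M1 times) + min(M2 times) = 17 + 7 = 24
LB2 = min(M1 times) + sum(M2 times) = 3 + 38 = 41
Lower bound = max(LB1, LB2) = max(24, 41) = 41

41


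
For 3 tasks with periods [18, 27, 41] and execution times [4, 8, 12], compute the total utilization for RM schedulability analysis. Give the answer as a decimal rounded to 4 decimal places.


Compute individual utilizations (exact fractions):
  Task 1: C/T = 4/18 = 2/9 (approx. 0.2222)
  Task 2: C/T = 8/27 (approx. 0.2963)
  Task 3: C/T = 12/41 (approx. 0.2927)
Total utilization U = 2/9 + 8/27 + 12/41 = 898/1107
Rounded to 4 decimal places: U = 0.8112
RM (Liu & Layland) bound for 3 tasks = 0.779763; compare with U = 898/1107 (approx. 0.811201)
bound < U <= 1, so the RM sufficient condition is not met (inconclusive; an exact test such as response-time analysis is needed).

0.8112


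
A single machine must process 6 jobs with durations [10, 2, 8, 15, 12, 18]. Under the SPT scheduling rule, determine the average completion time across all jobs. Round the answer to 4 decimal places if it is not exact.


Sort jobs by processing time (SPT order): [2, 8, 10, 12, 15, 18]
Compute completion times sequentially:
  Job 1: processing = 2, completes at 2
  Job 2: processing = 8, completes at 10
  Job 3: processing = 10, completes at 20
  Job 4: processing = 12, completes at 32
  Job 5: processing = 15, completes at 47
  Job 6: processing = 18, completes at 65
Sum of completion times = 176
Average completion time = 176/6 = 29.3333

29.3333


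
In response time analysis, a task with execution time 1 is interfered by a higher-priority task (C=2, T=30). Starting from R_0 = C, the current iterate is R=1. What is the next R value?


R_next = C + ceil(R_prev / T_hp) * C_hp
ceil(1 / 30) = ceil(0.0333) = 1
Interference = 1 * 2 = 2
R_next = 1 + 2 = 3

3


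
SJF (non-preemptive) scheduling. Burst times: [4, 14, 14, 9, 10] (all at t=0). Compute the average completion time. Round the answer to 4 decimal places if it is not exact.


SJF order (ascending): [4, 9, 10, 14, 14]
Completion times:
  Job 1: burst=4, C=4
  Job 2: burst=9, C=13
  Job 3: burst=10, C=23
  Job 4: burst=14, C=37
  Job 5: burst=14, C=51
Average completion = 128/5 = 25.6

25.6


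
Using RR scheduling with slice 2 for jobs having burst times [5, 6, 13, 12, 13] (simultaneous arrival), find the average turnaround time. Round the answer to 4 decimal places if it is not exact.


Time quantum = 2
Execution trace:
  J1 runs 2 units, time = 2
  J2 runs 2 units, time = 4
  J3 runs 2 units, time = 6
  J4 runs 2 units, time = 8
  J5 runs 2 units, time = 10
  J1 runs 2 units, time = 12
  J2 runs 2 units, time = 14
  J3 runs 2 units, time = 16
  J4 runs 2 units, time = 18
  J5 runs 2 units, time = 20
  J1 runs 1 units, time = 21
  J2 runs 2 units, time = 23
  J3 runs 2 units, time = 25
  J4 runs 2 units, time = 27
  J5 runs 2 units, time = 29
  J3 runs 2 units, time = 31
  J4 runs 2 units, time = 33
  J5 runs 2 units, time = 35
  J3 runs 2 units, time = 37
  J4 runs 2 units, time = 39
  J5 runs 2 units, time = 41
  J3 runs 2 units, time = 43
  J4 runs 2 units, time = 45
  J5 runs 2 units, time = 47
  J3 runs 1 units, time = 48
  J5 runs 1 units, time = 49
Finish times: [21, 23, 48, 45, 49]
Average turnaround = 186/5 = 37.2

37.2


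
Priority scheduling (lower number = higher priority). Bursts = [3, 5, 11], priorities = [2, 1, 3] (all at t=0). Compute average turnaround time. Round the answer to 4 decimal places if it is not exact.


Sort by priority (ascending = highest first):
Order: [(1, 5), (2, 3), (3, 11)]
Completion times:
  Priority 1, burst=5, C=5
  Priority 2, burst=3, C=8
  Priority 3, burst=11, C=19
Average turnaround = 32/3 = 10.6667

10.6667


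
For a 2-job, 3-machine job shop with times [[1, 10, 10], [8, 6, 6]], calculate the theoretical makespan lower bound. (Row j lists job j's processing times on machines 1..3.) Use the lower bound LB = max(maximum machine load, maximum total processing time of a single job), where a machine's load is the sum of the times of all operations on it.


Machine loads:
  Machine 1: 1 + 8 = 9
  Machine 2: 10 + 6 = 16
  Machine 3: 10 + 6 = 16
Max machine load = 16
Job totals:
  Job 1: 21
  Job 2: 20
Max job total = 21
Lower bound = max(16, 21) = 21

21


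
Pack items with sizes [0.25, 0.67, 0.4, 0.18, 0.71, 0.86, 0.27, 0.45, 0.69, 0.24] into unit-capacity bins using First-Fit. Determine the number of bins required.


Place items sequentially using First-Fit:
  Item 0.25 -> new Bin 1
  Item 0.67 -> Bin 1 (now 0.92)
  Item 0.4 -> new Bin 2
  Item 0.18 -> Bin 2 (now 0.58)
  Item 0.71 -> new Bin 3
  Item 0.86 -> new Bin 4
  Item 0.27 -> Bin 2 (now 0.85)
  Item 0.45 -> new Bin 5
  Item 0.69 -> new Bin 6
  Item 0.24 -> Bin 3 (now 0.95)
Total bins used = 6

6


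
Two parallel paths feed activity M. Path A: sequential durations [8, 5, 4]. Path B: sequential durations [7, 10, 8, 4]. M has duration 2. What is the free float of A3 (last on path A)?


ES(A3) = sum of predecessors on chain A = 13
EF(A3) = ES + duration = 13 + 4 = 17
Successor of A3 is M. ES(M) = max(sum(A), sum(B)) = max(17, 29) = 29
Free float = ES(successor) - EF(current) = 29 - 17 = 12

12


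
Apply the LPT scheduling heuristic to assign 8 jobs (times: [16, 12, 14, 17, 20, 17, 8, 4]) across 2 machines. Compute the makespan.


Sort jobs in decreasing order (LPT): [20, 17, 17, 16, 14, 12, 8, 4]
Assign each job to the least loaded machine:
  Machine 1: jobs [20, 16, 12, 8], load = 56
  Machine 2: jobs [17, 17, 14, 4], load = 52
Makespan = max load = 56

56


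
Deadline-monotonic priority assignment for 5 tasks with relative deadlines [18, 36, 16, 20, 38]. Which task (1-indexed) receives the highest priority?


Sort tasks by relative deadline (ascending):
  Task 3: deadline = 16
  Task 1: deadline = 18
  Task 4: deadline = 20
  Task 2: deadline = 36
  Task 5: deadline = 38
Priority order (highest first): [3, 1, 4, 2, 5]
Highest priority task = 3

3


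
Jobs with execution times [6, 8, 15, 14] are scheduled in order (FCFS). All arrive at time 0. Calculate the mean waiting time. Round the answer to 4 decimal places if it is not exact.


FCFS order (as given): [6, 8, 15, 14]
Waiting times:
  Job 1: wait = 0
  Job 2: wait = 6
  Job 3: wait = 14
  Job 4: wait = 29
Sum of waiting times = 49
Average waiting time = 49/4 = 12.25

12.25


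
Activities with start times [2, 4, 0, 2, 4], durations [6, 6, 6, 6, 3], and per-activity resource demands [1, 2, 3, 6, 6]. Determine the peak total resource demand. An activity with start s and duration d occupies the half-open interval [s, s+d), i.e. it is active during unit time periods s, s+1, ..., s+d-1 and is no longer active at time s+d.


Each activity i is active on [start_i, start_i + duration_i).
Compute total resource usage per time slot:
  t=0: active resources = [3], total = 3
  t=1: active resources = [3], total = 3
  t=2: active resources = [1, 3, 6], total = 10
  t=3: active resources = [1, 3, 6], total = 10
  t=4: active resources = [1, 2, 3, 6, 6], total = 18
  t=5: active resources = [1, 2, 3, 6, 6], total = 18
  t=6: active resources = [1, 2, 6, 6], total = 15
  t=7: active resources = [1, 2, 6], total = 9
  t=8: active resources = [2], total = 2
  t=9: active resources = [2], total = 2
Peak resource demand = 18

18


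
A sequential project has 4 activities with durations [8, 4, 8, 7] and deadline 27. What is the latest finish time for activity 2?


LF(activity 2) = deadline - sum of successor durations
Successors: activities 3 through 4 with durations [8, 7]
Sum of successor durations = 15
LF = 27 - 15 = 12

12


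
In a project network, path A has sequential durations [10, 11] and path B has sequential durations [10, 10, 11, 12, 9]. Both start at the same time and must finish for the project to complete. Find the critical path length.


Path A total = 10 + 11 = 21
Path B total = 10 + 10 + 11 + 12 + 9 = 52
Critical path = longest path = max(21, 52) = 52

52


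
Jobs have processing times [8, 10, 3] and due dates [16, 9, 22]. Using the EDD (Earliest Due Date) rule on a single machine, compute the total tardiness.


Sort by due date (EDD order): [(10, 9), (8, 16), (3, 22)]
Compute completion times and tardiness:
  Job 1: p=10, d=9, C=10, tardiness=max(0,10-9)=1
  Job 2: p=8, d=16, C=18, tardiness=max(0,18-16)=2
  Job 3: p=3, d=22, C=21, tardiness=max(0,21-22)=0
Total tardiness = 3

3


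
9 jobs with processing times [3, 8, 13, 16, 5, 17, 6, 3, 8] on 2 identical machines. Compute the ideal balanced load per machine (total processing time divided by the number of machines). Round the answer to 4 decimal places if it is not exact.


Total processing time = 3 + 8 + 13 + 16 + 5 + 17 + 6 + 3 + 8 = 79
Number of machines = 2
Ideal balanced load = 79 / 2 = 39.5

39.5


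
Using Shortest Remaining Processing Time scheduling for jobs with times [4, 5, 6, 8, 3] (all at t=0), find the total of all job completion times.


Since all jobs arrive at t=0, SRPT equals SPT ordering.
SPT order: [3, 4, 5, 6, 8]
Completion times:
  Job 1: p=3, C=3
  Job 2: p=4, C=7
  Job 3: p=5, C=12
  Job 4: p=6, C=18
  Job 5: p=8, C=26
Total completion time = 3 + 7 + 12 + 18 + 26 = 66

66


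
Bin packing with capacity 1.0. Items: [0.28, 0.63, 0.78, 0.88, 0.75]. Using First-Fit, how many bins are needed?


Place items sequentially using First-Fit:
  Item 0.28 -> new Bin 1
  Item 0.63 -> Bin 1 (now 0.91)
  Item 0.78 -> new Bin 2
  Item 0.88 -> new Bin 3
  Item 0.75 -> new Bin 4
Total bins used = 4

4


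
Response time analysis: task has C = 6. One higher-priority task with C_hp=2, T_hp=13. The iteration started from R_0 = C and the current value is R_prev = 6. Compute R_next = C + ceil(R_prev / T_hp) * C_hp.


R_next = C + ceil(R_prev / T_hp) * C_hp
ceil(6 / 13) = ceil(0.4615) = 1
Interference = 1 * 2 = 2
R_next = 6 + 2 = 8

8


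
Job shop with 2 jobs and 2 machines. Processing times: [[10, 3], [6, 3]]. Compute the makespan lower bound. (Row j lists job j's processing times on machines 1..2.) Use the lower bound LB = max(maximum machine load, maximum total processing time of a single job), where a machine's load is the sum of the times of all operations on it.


Machine loads:
  Machine 1: 10 + 6 = 16
  Machine 2: 3 + 3 = 6
Max machine load = 16
Job totals:
  Job 1: 13
  Job 2: 9
Max job total = 13
Lower bound = max(16, 13) = 16

16


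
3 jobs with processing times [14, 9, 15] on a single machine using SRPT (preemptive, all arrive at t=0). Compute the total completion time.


Since all jobs arrive at t=0, SRPT equals SPT ordering.
SPT order: [9, 14, 15]
Completion times:
  Job 1: p=9, C=9
  Job 2: p=14, C=23
  Job 3: p=15, C=38
Total completion time = 9 + 23 + 38 = 70

70


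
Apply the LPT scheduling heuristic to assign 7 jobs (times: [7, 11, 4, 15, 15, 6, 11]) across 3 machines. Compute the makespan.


Sort jobs in decreasing order (LPT): [15, 15, 11, 11, 7, 6, 4]
Assign each job to the least loaded machine:
  Machine 1: jobs [15, 7], load = 22
  Machine 2: jobs [15, 6, 4], load = 25
  Machine 3: jobs [11, 11], load = 22
Makespan = max load = 25

25


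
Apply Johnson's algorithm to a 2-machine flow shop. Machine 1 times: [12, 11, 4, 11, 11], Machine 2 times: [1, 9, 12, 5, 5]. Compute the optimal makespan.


Apply Johnson's rule:
  Group 1 (a <= b): [(3, 4, 12)]
  Group 2 (a > b): [(2, 11, 9), (4, 11, 5), (5, 11, 5), (1, 12, 1)]
Optimal job order: [3, 2, 4, 5, 1]
Schedule:
  Job 3: M1 done at 4, M2 done at 16
  Job 2: M1 done at 15, M2 done at 25
  Job 4: M1 done at 26, M2 done at 31
  Job 5: M1 done at 37, M2 done at 42
  Job 1: M1 done at 49, M2 done at 50
Makespan = 50

50


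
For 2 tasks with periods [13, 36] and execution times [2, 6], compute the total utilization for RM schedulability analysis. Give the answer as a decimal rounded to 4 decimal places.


Compute individual utilizations (exact fractions):
  Task 1: C/T = 2/13 (approx. 0.1538)
  Task 2: C/T = 6/36 = 1/6 (approx. 0.1667)
Total utilization U = 2/13 + 1/6 = 25/78
Rounded to 4 decimal places: U = 0.3205
RM (Liu & Layland) bound for 2 tasks = 0.828427; compare with U = 25/78 (approx. 0.320513)
U <= bound, so schedulable by RM sufficient condition.

0.3205


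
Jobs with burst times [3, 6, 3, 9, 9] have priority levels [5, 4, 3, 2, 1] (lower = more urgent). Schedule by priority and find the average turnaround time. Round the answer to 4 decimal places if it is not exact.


Sort by priority (ascending = highest first):
Order: [(1, 9), (2, 9), (3, 3), (4, 6), (5, 3)]
Completion times:
  Priority 1, burst=9, C=9
  Priority 2, burst=9, C=18
  Priority 3, burst=3, C=21
  Priority 4, burst=6, C=27
  Priority 5, burst=3, C=30
Average turnaround = 105/5 = 21.0

21.0


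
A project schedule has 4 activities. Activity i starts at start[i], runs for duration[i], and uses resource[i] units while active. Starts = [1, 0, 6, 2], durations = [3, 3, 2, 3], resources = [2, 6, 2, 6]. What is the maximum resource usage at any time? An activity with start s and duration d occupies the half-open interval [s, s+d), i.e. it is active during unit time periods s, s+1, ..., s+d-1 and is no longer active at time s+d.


Each activity i is active on [start_i, start_i + duration_i).
Compute total resource usage per time slot:
  t=0: active resources = [6], total = 6
  t=1: active resources = [2, 6], total = 8
  t=2: active resources = [2, 6, 6], total = 14
  t=3: active resources = [2, 6], total = 8
  t=4: active resources = [6], total = 6
  t=5: active resources = [], total = 0
  t=6: active resources = [2], total = 2
  t=7: active resources = [2], total = 2
Peak resource demand = 14

14


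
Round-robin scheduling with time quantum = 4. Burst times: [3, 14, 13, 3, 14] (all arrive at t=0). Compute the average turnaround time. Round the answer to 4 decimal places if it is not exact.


Time quantum = 4
Execution trace:
  J1 runs 3 units, time = 3
  J2 runs 4 units, time = 7
  J3 runs 4 units, time = 11
  J4 runs 3 units, time = 14
  J5 runs 4 units, time = 18
  J2 runs 4 units, time = 22
  J3 runs 4 units, time = 26
  J5 runs 4 units, time = 30
  J2 runs 4 units, time = 34
  J3 runs 4 units, time = 38
  J5 runs 4 units, time = 42
  J2 runs 2 units, time = 44
  J3 runs 1 units, time = 45
  J5 runs 2 units, time = 47
Finish times: [3, 44, 45, 14, 47]
Average turnaround = 153/5 = 30.6

30.6


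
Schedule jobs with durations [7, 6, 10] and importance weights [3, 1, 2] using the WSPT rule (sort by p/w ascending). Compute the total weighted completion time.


Compute p/w ratios and sort ascending (WSPT): [(7, 3), (10, 2), (6, 1)]
Compute weighted completion times:
  Job (p=7,w=3): C=7, w*C=3*7=21
  Job (p=10,w=2): C=17, w*C=2*17=34
  Job (p=6,w=1): C=23, w*C=1*23=23
Total weighted completion time = 78

78
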